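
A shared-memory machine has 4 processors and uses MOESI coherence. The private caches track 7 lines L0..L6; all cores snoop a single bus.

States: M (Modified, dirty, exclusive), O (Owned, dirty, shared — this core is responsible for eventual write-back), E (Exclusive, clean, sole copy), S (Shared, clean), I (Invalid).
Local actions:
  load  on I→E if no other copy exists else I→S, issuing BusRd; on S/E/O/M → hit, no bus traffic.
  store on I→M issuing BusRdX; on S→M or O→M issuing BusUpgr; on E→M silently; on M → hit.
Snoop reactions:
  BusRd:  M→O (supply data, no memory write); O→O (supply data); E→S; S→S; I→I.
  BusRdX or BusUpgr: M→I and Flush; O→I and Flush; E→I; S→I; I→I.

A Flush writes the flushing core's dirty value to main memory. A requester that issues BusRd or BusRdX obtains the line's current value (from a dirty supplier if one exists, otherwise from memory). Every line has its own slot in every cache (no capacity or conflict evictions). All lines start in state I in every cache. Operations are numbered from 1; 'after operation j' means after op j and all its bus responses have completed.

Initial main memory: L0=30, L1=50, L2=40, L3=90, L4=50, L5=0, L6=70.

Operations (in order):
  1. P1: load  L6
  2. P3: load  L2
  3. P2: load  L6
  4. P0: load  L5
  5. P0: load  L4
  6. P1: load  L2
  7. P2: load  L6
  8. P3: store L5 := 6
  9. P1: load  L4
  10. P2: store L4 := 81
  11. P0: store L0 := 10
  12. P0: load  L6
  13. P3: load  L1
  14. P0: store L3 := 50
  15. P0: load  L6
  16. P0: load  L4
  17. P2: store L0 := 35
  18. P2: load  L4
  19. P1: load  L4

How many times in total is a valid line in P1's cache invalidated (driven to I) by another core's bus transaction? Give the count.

invalidations = 1

[1] P1: load  L6 | P0:I, P1:E(70), P2:I, P3:I | bus: BusRd
[2] P3: load  L2 | P0:I, P1:I, P2:I, P3:E(40) | bus: BusRd
[3] P2: load  L6 | P0:I, P1:S(70), P2:S(70), P3:I | bus: BusRd
[4] P0: load  L5 | P0:E(0), P1:I, P2:I, P3:I | bus: BusRd
[5] P0: load  L4 | P0:E(50), P1:I, P2:I, P3:I | bus: BusRd
[6] P1: load  L2 | P0:I, P1:S(40), P2:I, P3:S(40) | bus: BusRd
[7] P2: load  L6 | P0:I, P1:S(70), P2:S(70), P3:I | bus: none
[8] P3: store L5 := 6 | P0:I, P1:I, P2:I, P3:M(6) | bus: BusRdX
[9] P1: load  L4 | P0:S(50), P1:S(50), P2:I, P3:I | bus: BusRd
[10] P2: store L4 := 81 | P0:I, P1:I, P2:M(81), P3:I | bus: BusRdX
[11] P0: store L0 := 10 | P0:M(10), P1:I, P2:I, P3:I | bus: BusRdX
[12] P0: load  L6 | P0:S(70), P1:S(70), P2:S(70), P3:I | bus: BusRd
[13] P3: load  L1 | P0:I, P1:I, P2:I, P3:E(50) | bus: BusRd
[14] P0: store L3 := 50 | P0:M(50), P1:I, P2:I, P3:I | bus: BusRdX
[15] P0: load  L6 | P0:S(70), P1:S(70), P2:S(70), P3:I | bus: none
[16] P0: load  L4 | P0:S(81), P1:I, P2:O(81), P3:I | bus: BusRd
[17] P2: store L0 := 35 | P0:I, P1:I, P2:M(35), P3:I | bus: BusRdX,Flush
[18] P2: load  L4 | P0:S(81), P1:I, P2:O(81), P3:I | bus: none
[19] P1: load  L4 | P0:S(81), P1:S(81), P2:O(81), P3:I | bus: BusRd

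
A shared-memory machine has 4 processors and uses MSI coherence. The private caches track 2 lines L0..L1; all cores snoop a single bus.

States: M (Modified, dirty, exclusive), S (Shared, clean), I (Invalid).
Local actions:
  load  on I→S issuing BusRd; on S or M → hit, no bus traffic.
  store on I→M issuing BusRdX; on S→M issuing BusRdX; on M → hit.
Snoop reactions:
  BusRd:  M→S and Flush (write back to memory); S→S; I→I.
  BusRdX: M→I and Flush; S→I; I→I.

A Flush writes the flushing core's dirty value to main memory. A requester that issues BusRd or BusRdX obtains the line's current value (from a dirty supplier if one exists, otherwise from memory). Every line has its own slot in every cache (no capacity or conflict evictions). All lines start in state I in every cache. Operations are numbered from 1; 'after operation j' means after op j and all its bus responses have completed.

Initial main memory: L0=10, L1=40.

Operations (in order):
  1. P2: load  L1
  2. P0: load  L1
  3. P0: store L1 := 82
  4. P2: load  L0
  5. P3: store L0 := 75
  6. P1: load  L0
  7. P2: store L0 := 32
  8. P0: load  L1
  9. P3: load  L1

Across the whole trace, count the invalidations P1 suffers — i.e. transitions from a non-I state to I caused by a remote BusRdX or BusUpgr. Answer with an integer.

[1] P2: load  L1 | P0:I, P1:I, P2:S(40), P3:I | bus: BusRd
[2] P0: load  L1 | P0:S(40), P1:I, P2:S(40), P3:I | bus: BusRd
[3] P0: store L1 := 82 | P0:M(82), P1:I, P2:I, P3:I | bus: BusRdX
[4] P2: load  L0 | P0:I, P1:I, P2:S(10), P3:I | bus: BusRd
[5] P3: store L0 := 75 | P0:I, P1:I, P2:I, P3:M(75) | bus: BusRdX
[6] P1: load  L0 | P0:I, P1:S(75), P2:I, P3:S(75) | bus: BusRd,Flush
[7] P2: store L0 := 32 | P0:I, P1:I, P2:M(32), P3:I | bus: BusRdX
[8] P0: load  L1 | P0:M(82), P1:I, P2:I, P3:I | bus: none
[9] P3: load  L1 | P0:S(82), P1:I, P2:I, P3:S(82) | bus: BusRd,Flush

invalidations = 1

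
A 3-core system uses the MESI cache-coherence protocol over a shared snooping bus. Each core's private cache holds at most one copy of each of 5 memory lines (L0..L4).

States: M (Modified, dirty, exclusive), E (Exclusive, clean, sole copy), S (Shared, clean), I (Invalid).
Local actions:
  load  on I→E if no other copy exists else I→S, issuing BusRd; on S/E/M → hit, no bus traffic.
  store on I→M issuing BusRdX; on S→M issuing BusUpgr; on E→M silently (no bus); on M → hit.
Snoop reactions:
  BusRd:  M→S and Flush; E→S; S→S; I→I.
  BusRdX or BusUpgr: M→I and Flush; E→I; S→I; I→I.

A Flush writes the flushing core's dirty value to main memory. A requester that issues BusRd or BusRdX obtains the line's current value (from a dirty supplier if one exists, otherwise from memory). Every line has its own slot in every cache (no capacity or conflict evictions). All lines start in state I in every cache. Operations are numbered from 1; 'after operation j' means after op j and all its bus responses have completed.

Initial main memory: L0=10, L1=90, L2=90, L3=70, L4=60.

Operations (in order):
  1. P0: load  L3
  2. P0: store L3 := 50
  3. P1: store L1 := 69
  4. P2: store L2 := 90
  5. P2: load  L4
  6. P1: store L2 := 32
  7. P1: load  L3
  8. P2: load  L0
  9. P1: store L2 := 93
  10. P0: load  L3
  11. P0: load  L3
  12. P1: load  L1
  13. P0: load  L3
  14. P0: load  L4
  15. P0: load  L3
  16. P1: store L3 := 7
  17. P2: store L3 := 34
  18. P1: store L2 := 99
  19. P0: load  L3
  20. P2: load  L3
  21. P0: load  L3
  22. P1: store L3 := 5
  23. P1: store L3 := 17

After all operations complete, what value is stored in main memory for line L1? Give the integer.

step 1: P0: load  L3  ⟶  EII  (L3)  txn=BusRd  M[L3]=70
step 2: P0: store L3 := 50  ⟶  MII  (L3)  txn=∅  M[L3]=70
step 3: P1: store L1 := 69  ⟶  IMI  (L1)  txn=BusRdX  M[L1]=90
step 4: P2: store L2 := 90  ⟶  IIM  (L2)  txn=BusRdX  M[L2]=90
step 5: P2: load  L4  ⟶  IIE  (L4)  txn=BusRd  M[L4]=60
step 6: P1: store L2 := 32  ⟶  IMI  (L2)  txn=BusRdX+Flush  M[L2]=90
step 7: P1: load  L3  ⟶  SSI  (L3)  txn=BusRd+Flush  M[L3]=50
step 8: P2: load  L0  ⟶  IIE  (L0)  txn=BusRd  M[L0]=10
step 9: P1: store L2 := 93  ⟶  IMI  (L2)  txn=∅  M[L2]=90
step 10: P0: load  L3  ⟶  SSI  (L3)  txn=∅  M[L3]=50
step 11: P0: load  L3  ⟶  SSI  (L3)  txn=∅  M[L3]=50
step 12: P1: load  L1  ⟶  IMI  (L1)  txn=∅  M[L1]=90
step 13: P0: load  L3  ⟶  SSI  (L3)  txn=∅  M[L3]=50
step 14: P0: load  L4  ⟶  SIS  (L4)  txn=BusRd  M[L4]=60
step 15: P0: load  L3  ⟶  SSI  (L3)  txn=∅  M[L3]=50
step 16: P1: store L3 := 7  ⟶  IMI  (L3)  txn=BusUpgr  M[L3]=50
step 17: P2: store L3 := 34  ⟶  IIM  (L3)  txn=BusRdX+Flush  M[L3]=7
step 18: P1: store L2 := 99  ⟶  IMI  (L2)  txn=∅  M[L2]=90
step 19: P0: load  L3  ⟶  SIS  (L3)  txn=BusRd+Flush  M[L3]=34
step 20: P2: load  L3  ⟶  SIS  (L3)  txn=∅  M[L3]=34
step 21: P0: load  L3  ⟶  SIS  (L3)  txn=∅  M[L3]=34
step 22: P1: store L3 := 5  ⟶  IMI  (L3)  txn=BusRdX  M[L3]=34
step 23: P1: store L3 := 17  ⟶  IMI  (L3)  txn=∅  M[L3]=34

memory[L1] = 90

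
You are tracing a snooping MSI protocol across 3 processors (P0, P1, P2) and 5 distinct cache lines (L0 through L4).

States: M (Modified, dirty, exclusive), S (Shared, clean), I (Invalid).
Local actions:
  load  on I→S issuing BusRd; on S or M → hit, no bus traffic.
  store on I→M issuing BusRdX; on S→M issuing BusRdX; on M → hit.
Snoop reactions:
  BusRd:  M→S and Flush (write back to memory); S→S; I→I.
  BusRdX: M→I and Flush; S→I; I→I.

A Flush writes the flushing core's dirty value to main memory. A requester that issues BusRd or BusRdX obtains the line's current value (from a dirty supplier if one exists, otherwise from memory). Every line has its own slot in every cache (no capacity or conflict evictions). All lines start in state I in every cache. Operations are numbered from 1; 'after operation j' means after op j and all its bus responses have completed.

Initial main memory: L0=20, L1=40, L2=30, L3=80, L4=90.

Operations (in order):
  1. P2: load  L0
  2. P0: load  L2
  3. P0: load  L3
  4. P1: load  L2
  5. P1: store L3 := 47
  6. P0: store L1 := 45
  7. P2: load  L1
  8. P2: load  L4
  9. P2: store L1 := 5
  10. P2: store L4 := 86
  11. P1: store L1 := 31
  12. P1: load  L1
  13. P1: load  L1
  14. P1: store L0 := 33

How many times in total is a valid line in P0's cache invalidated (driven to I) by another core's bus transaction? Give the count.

  op1 P2: load  L0 → I/I/S on L0; bus BusRd; mem=20
  op2 P0: load  L2 → S/I/I on L2; bus BusRd; mem=30
  op3 P0: load  L3 → S/I/I on L3; bus BusRd; mem=80
  op4 P1: load  L2 → S/S/I on L2; bus BusRd; mem=30
  op5 P1: store L3 := 47 → I/M/I on L3; bus BusRdX; mem=80
  op6 P0: store L1 := 45 → M/I/I on L1; bus BusRdX; mem=40
  op7 P2: load  L1 → S/I/S on L1; bus BusRd Flush; mem=45
  op8 P2: load  L4 → I/I/S on L4; bus BusRd; mem=90
  op9 P2: store L1 := 5 → I/I/M on L1; bus BusRdX; mem=45
  op10 P2: store L4 := 86 → I/I/M on L4; bus BusRdX; mem=90
  op11 P1: store L1 := 31 → I/M/I on L1; bus BusRdX Flush; mem=5
  op12 P1: load  L1 → I/M/I on L1; bus (none); mem=5
  op13 P1: load  L1 → I/M/I on L1; bus (none); mem=5
  op14 P1: store L0 := 33 → I/M/I on L0; bus BusRdX; mem=20

invalidations = 2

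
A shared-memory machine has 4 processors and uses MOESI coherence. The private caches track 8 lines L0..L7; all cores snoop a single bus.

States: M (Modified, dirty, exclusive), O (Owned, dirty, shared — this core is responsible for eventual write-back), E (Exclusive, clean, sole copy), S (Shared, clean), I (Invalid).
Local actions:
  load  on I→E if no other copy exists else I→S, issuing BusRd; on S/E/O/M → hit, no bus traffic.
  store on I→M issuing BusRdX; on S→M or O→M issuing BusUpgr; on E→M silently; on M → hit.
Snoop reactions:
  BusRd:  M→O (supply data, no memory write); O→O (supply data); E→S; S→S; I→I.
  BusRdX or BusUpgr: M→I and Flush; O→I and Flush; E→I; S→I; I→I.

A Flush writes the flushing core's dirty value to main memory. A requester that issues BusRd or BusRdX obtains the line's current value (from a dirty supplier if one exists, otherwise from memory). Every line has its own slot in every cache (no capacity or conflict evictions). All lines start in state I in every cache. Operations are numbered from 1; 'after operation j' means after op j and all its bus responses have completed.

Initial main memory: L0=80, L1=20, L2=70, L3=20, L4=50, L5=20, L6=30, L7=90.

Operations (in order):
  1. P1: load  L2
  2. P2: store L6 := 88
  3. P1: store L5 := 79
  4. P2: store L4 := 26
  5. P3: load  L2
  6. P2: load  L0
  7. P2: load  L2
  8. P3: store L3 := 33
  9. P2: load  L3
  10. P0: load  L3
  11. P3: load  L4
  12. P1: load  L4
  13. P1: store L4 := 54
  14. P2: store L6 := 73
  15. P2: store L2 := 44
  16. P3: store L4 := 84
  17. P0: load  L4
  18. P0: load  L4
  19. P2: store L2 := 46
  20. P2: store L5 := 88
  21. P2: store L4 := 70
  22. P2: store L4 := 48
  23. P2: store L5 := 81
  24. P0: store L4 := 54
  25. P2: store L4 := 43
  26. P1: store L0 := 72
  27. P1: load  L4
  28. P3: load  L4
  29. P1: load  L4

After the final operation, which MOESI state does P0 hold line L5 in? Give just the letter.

state = I

[1] P1: load  L2 | P0:I, P1:E(70), P2:I, P3:I | bus: BusRd
[2] P2: store L6 := 88 | P0:I, P1:I, P2:M(88), P3:I | bus: BusRdX
[3] P1: store L5 := 79 | P0:I, P1:M(79), P2:I, P3:I | bus: BusRdX
[4] P2: store L4 := 26 | P0:I, P1:I, P2:M(26), P3:I | bus: BusRdX
[5] P3: load  L2 | P0:I, P1:S(70), P2:I, P3:S(70) | bus: BusRd
[6] P2: load  L0 | P0:I, P1:I, P2:E(80), P3:I | bus: BusRd
[7] P2: load  L2 | P0:I, P1:S(70), P2:S(70), P3:S(70) | bus: BusRd
[8] P3: store L3 := 33 | P0:I, P1:I, P2:I, P3:M(33) | bus: BusRdX
[9] P2: load  L3 | P0:I, P1:I, P2:S(33), P3:O(33) | bus: BusRd
[10] P0: load  L3 | P0:S(33), P1:I, P2:S(33), P3:O(33) | bus: BusRd
[11] P3: load  L4 | P0:I, P1:I, P2:O(26), P3:S(26) | bus: BusRd
[12] P1: load  L4 | P0:I, P1:S(26), P2:O(26), P3:S(26) | bus: BusRd
[13] P1: store L4 := 54 | P0:I, P1:M(54), P2:I, P3:I | bus: BusUpgr,Flush
[14] P2: store L6 := 73 | P0:I, P1:I, P2:M(73), P3:I | bus: none
[15] P2: store L2 := 44 | P0:I, P1:I, P2:M(44), P3:I | bus: BusUpgr
[16] P3: store L4 := 84 | P0:I, P1:I, P2:I, P3:M(84) | bus: BusRdX,Flush
[17] P0: load  L4 | P0:S(84), P1:I, P2:I, P3:O(84) | bus: BusRd
[18] P0: load  L4 | P0:S(84), P1:I, P2:I, P3:O(84) | bus: none
[19] P2: store L2 := 46 | P0:I, P1:I, P2:M(46), P3:I | bus: none
[20] P2: store L5 := 88 | P0:I, P1:I, P2:M(88), P3:I | bus: BusRdX,Flush
[21] P2: store L4 := 70 | P0:I, P1:I, P2:M(70), P3:I | bus: BusRdX,Flush
[22] P2: store L4 := 48 | P0:I, P1:I, P2:M(48), P3:I | bus: none
[23] P2: store L5 := 81 | P0:I, P1:I, P2:M(81), P3:I | bus: none
[24] P0: store L4 := 54 | P0:M(54), P1:I, P2:I, P3:I | bus: BusRdX,Flush
[25] P2: store L4 := 43 | P0:I, P1:I, P2:M(43), P3:I | bus: BusRdX,Flush
[26] P1: store L0 := 72 | P0:I, P1:M(72), P2:I, P3:I | bus: BusRdX
[27] P1: load  L4 | P0:I, P1:S(43), P2:O(43), P3:I | bus: BusRd
[28] P3: load  L4 | P0:I, P1:S(43), P2:O(43), P3:S(43) | bus: BusRd
[29] P1: load  L4 | P0:I, P1:S(43), P2:O(43), P3:S(43) | bus: none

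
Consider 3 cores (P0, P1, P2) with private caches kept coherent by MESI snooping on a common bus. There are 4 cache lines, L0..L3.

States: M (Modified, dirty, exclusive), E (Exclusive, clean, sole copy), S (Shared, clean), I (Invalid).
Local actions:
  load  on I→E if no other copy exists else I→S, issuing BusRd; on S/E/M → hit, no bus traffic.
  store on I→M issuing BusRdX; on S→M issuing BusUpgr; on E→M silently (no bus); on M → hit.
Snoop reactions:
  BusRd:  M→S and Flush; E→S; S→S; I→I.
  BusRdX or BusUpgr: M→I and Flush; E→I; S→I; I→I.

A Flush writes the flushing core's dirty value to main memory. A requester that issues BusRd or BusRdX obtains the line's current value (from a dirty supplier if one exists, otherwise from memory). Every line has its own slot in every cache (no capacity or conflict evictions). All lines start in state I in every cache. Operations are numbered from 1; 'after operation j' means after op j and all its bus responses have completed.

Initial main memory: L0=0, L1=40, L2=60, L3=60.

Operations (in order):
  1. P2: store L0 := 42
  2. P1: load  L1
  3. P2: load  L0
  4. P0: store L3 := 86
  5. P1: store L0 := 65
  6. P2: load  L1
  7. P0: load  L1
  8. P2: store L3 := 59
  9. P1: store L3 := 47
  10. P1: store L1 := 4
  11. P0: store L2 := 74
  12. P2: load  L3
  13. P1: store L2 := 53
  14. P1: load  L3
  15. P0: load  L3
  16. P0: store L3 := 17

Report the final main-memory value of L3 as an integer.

  op1 P2: store L0 := 42 → I/I/M on L0; bus BusRdX; mem=0
  op2 P1: load  L1 → I/E/I on L1; bus BusRd; mem=40
  op3 P2: load  L0 → I/I/M on L0; bus (none); mem=0
  op4 P0: store L3 := 86 → M/I/I on L3; bus BusRdX; mem=60
  op5 P1: store L0 := 65 → I/M/I on L0; bus BusRdX Flush; mem=42
  op6 P2: load  L1 → I/S/S on L1; bus BusRd; mem=40
  op7 P0: load  L1 → S/S/S on L1; bus BusRd; mem=40
  op8 P2: store L3 := 59 → I/I/M on L3; bus BusRdX Flush; mem=86
  op9 P1: store L3 := 47 → I/M/I on L3; bus BusRdX Flush; mem=59
  op10 P1: store L1 := 4 → I/M/I on L1; bus BusUpgr; mem=40
  op11 P0: store L2 := 74 → M/I/I on L2; bus BusRdX; mem=60
  op12 P2: load  L3 → I/S/S on L3; bus BusRd Flush; mem=47
  op13 P1: store L2 := 53 → I/M/I on L2; bus BusRdX Flush; mem=74
  op14 P1: load  L3 → I/S/S on L3; bus (none); mem=47
  op15 P0: load  L3 → S/S/S on L3; bus BusRd; mem=47
  op16 P0: store L3 := 17 → M/I/I on L3; bus BusUpgr; mem=47

memory[L3] = 47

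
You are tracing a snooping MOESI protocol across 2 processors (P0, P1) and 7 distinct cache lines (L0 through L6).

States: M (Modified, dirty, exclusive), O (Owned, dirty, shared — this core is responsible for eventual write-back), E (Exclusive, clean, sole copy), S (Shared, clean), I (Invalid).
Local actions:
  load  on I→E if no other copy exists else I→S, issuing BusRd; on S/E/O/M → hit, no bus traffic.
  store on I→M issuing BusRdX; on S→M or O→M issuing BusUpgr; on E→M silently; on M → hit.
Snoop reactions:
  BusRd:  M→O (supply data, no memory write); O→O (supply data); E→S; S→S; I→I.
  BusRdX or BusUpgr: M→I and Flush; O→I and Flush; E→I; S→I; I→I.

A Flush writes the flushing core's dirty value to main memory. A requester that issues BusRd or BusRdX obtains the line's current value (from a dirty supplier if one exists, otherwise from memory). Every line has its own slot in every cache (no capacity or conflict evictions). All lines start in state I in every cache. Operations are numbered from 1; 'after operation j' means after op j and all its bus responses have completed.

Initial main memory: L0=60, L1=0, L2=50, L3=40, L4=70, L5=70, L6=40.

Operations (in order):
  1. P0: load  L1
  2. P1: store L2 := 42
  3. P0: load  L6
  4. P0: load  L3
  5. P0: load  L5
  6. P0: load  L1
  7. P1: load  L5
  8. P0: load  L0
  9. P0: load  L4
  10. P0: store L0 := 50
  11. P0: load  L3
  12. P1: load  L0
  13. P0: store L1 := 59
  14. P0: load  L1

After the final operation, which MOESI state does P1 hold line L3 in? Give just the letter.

state = I

[1] P0: load  L1 | P0:E(0), P1:I | bus: BusRd
[2] P1: store L2 := 42 | P0:I, P1:M(42) | bus: BusRdX
[3] P0: load  L6 | P0:E(40), P1:I | bus: BusRd
[4] P0: load  L3 | P0:E(40), P1:I | bus: BusRd
[5] P0: load  L5 | P0:E(70), P1:I | bus: BusRd
[6] P0: load  L1 | P0:E(0), P1:I | bus: none
[7] P1: load  L5 | P0:S(70), P1:S(70) | bus: BusRd
[8] P0: load  L0 | P0:E(60), P1:I | bus: BusRd
[9] P0: load  L4 | P0:E(70), P1:I | bus: BusRd
[10] P0: store L0 := 50 | P0:M(50), P1:I | bus: none
[11] P0: load  L3 | P0:E(40), P1:I | bus: none
[12] P1: load  L0 | P0:O(50), P1:S(50) | bus: BusRd
[13] P0: store L1 := 59 | P0:M(59), P1:I | bus: none
[14] P0: load  L1 | P0:M(59), P1:I | bus: none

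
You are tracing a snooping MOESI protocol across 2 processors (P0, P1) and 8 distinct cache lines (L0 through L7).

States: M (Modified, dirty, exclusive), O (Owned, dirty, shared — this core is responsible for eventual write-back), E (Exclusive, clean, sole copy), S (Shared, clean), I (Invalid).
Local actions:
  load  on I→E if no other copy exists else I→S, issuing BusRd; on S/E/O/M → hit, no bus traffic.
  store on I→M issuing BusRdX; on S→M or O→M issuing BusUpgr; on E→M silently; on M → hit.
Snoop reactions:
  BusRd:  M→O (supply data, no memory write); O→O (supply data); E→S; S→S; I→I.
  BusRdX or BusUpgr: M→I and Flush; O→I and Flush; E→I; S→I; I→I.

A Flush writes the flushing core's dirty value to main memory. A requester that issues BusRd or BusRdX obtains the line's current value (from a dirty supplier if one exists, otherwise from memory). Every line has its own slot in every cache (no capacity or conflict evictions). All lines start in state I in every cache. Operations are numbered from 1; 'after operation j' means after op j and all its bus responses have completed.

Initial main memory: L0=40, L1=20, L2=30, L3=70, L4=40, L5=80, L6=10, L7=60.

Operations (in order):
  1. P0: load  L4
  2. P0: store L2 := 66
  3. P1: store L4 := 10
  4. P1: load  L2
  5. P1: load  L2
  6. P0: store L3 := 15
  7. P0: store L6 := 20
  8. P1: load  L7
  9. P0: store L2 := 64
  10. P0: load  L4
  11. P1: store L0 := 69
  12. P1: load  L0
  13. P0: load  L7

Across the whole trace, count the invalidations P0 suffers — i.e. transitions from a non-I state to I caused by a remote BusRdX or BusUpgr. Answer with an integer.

  op1 P0: load  L4 → E/I on L4; bus BusRd; mem=40
  op2 P0: store L2 := 66 → M/I on L2; bus BusRdX; mem=30
  op3 P1: store L4 := 10 → I/M on L4; bus BusRdX; mem=40
  op4 P1: load  L2 → O/S on L2; bus BusRd; mem=30
  op5 P1: load  L2 → O/S on L2; bus (none); mem=30
  op6 P0: store L3 := 15 → M/I on L3; bus BusRdX; mem=70
  op7 P0: store L6 := 20 → M/I on L6; bus BusRdX; mem=10
  op8 P1: load  L7 → I/E on L7; bus BusRd; mem=60
  op9 P0: store L2 := 64 → M/I on L2; bus BusUpgr; mem=30
  op10 P0: load  L4 → S/O on L4; bus BusRd; mem=40
  op11 P1: store L0 := 69 → I/M on L0; bus BusRdX; mem=40
  op12 P1: load  L0 → I/M on L0; bus (none); mem=40
  op13 P0: load  L7 → S/S on L7; bus BusRd; mem=60

invalidations = 1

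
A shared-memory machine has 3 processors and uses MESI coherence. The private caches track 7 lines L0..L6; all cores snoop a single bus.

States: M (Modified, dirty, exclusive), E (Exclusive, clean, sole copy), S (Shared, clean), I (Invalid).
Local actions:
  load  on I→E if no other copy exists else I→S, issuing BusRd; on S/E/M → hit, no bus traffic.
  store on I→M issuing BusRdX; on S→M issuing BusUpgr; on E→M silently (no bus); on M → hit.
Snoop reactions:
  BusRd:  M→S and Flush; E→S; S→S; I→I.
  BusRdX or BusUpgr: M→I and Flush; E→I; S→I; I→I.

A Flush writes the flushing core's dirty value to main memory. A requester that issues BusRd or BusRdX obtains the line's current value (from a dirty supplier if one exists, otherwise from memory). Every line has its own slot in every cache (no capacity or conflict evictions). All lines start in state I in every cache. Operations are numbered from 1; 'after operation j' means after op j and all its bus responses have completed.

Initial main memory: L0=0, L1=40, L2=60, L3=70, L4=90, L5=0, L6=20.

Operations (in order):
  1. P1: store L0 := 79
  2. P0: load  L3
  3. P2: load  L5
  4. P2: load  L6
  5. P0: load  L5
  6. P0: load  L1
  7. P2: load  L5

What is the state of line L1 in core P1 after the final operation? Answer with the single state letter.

1. P1: store L0 := 79  bus=[BusRdX]  L0: P0=I P1=M P2=I  mem[L0]=0
2. P0: load  L3  bus=[BusRd]  L3: P0=E P1=I P2=I  mem[L3]=70
3. P2: load  L5  bus=[BusRd]  L5: P0=I P1=I P2=E  mem[L5]=0
4. P2: load  L6  bus=[BusRd]  L6: P0=I P1=I P2=E  mem[L6]=20
5. P0: load  L5  bus=[BusRd]  L5: P0=S P1=I P2=S  mem[L5]=0
6. P0: load  L1  bus=[BusRd]  L1: P0=E P1=I P2=I  mem[L1]=40
7. P2: load  L5  bus=[-]  L5: P0=S P1=I P2=S  mem[L5]=0

state = I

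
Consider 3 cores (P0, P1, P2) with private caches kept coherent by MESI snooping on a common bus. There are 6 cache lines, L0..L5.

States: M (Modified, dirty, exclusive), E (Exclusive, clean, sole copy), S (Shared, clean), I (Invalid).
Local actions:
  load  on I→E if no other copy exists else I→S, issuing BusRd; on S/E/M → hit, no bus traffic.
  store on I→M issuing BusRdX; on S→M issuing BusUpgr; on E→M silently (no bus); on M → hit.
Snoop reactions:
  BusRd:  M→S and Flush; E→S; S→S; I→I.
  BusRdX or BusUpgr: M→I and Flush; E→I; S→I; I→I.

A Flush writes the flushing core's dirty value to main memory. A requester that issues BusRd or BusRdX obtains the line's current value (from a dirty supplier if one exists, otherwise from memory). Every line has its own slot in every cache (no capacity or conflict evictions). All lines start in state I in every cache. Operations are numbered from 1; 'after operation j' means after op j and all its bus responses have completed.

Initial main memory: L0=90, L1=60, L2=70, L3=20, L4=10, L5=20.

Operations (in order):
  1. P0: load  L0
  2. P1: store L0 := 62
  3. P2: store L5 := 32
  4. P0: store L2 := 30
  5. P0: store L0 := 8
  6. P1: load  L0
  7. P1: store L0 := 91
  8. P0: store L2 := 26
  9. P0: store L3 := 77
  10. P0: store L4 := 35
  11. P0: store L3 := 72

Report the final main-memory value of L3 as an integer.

step 1: P0: load  L0  ⟶  EII  (L0)  txn=BusRd  M[L0]=90
step 2: P1: store L0 := 62  ⟶  IMI  (L0)  txn=BusRdX  M[L0]=90
step 3: P2: store L5 := 32  ⟶  IIM  (L5)  txn=BusRdX  M[L5]=20
step 4: P0: store L2 := 30  ⟶  MII  (L2)  txn=BusRdX  M[L2]=70
step 5: P0: store L0 := 8  ⟶  MII  (L0)  txn=BusRdX+Flush  M[L0]=62
step 6: P1: load  L0  ⟶  SSI  (L0)  txn=BusRd+Flush  M[L0]=8
step 7: P1: store L0 := 91  ⟶  IMI  (L0)  txn=BusUpgr  M[L0]=8
step 8: P0: store L2 := 26  ⟶  MII  (L2)  txn=∅  M[L2]=70
step 9: P0: store L3 := 77  ⟶  MII  (L3)  txn=BusRdX  M[L3]=20
step 10: P0: store L4 := 35  ⟶  MII  (L4)  txn=BusRdX  M[L4]=10
step 11: P0: store L3 := 72  ⟶  MII  (L3)  txn=∅  M[L3]=20

memory[L3] = 20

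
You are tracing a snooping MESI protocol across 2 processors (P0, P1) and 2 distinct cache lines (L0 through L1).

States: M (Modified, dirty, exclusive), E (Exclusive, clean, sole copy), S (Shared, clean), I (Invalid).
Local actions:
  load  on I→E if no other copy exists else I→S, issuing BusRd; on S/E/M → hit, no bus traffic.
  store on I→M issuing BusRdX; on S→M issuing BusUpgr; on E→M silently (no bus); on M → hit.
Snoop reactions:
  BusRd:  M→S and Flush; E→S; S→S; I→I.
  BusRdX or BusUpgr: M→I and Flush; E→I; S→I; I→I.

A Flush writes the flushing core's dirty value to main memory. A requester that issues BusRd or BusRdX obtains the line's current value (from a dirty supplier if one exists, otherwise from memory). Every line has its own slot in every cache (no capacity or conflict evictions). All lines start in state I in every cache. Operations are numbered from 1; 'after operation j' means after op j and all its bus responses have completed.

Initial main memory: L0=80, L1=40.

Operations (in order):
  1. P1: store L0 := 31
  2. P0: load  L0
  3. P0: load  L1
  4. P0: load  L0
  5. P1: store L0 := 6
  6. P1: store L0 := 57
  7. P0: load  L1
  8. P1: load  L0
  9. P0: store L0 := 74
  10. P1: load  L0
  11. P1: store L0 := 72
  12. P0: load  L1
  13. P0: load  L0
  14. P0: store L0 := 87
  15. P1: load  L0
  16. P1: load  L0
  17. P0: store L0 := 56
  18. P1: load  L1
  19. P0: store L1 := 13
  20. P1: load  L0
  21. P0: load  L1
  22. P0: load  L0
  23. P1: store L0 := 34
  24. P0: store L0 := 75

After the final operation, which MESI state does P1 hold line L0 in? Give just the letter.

1. P1: store L0 := 31  bus=[BusRdX]  L0: P0=I P1=M  mem[L0]=80
2. P0: load  L0  bus=[BusRd,Flush]  L0: P0=S P1=S  mem[L0]=31
3. P0: load  L1  bus=[BusRd]  L1: P0=E P1=I  mem[L1]=40
4. P0: load  L0  bus=[-]  L0: P0=S P1=S  mem[L0]=31
5. P1: store L0 := 6  bus=[BusUpgr]  L0: P0=I P1=M  mem[L0]=31
6. P1: store L0 := 57  bus=[-]  L0: P0=I P1=M  mem[L0]=31
7. P0: load  L1  bus=[-]  L1: P0=E P1=I  mem[L1]=40
8. P1: load  L0  bus=[-]  L0: P0=I P1=M  mem[L0]=31
9. P0: store L0 := 74  bus=[BusRdX,Flush]  L0: P0=M P1=I  mem[L0]=57
10. P1: load  L0  bus=[BusRd,Flush]  L0: P0=S P1=S  mem[L0]=74
11. P1: store L0 := 72  bus=[BusUpgr]  L0: P0=I P1=M  mem[L0]=74
12. P0: load  L1  bus=[-]  L1: P0=E P1=I  mem[L1]=40
13. P0: load  L0  bus=[BusRd,Flush]  L0: P0=S P1=S  mem[L0]=72
14. P0: store L0 := 87  bus=[BusUpgr]  L0: P0=M P1=I  mem[L0]=72
15. P1: load  L0  bus=[BusRd,Flush]  L0: P0=S P1=S  mem[L0]=87
16. P1: load  L0  bus=[-]  L0: P0=S P1=S  mem[L0]=87
17. P0: store L0 := 56  bus=[BusUpgr]  L0: P0=M P1=I  mem[L0]=87
18. P1: load  L1  bus=[BusRd]  L1: P0=S P1=S  mem[L1]=40
19. P0: store L1 := 13  bus=[BusUpgr]  L1: P0=M P1=I  mem[L1]=40
20. P1: load  L0  bus=[BusRd,Flush]  L0: P0=S P1=S  mem[L0]=56
21. P0: load  L1  bus=[-]  L1: P0=M P1=I  mem[L1]=40
22. P0: load  L0  bus=[-]  L0: P0=S P1=S  mem[L0]=56
23. P1: store L0 := 34  bus=[BusUpgr]  L0: P0=I P1=M  mem[L0]=56
24. P0: store L0 := 75  bus=[BusRdX,Flush]  L0: P0=M P1=I  mem[L0]=34

state = I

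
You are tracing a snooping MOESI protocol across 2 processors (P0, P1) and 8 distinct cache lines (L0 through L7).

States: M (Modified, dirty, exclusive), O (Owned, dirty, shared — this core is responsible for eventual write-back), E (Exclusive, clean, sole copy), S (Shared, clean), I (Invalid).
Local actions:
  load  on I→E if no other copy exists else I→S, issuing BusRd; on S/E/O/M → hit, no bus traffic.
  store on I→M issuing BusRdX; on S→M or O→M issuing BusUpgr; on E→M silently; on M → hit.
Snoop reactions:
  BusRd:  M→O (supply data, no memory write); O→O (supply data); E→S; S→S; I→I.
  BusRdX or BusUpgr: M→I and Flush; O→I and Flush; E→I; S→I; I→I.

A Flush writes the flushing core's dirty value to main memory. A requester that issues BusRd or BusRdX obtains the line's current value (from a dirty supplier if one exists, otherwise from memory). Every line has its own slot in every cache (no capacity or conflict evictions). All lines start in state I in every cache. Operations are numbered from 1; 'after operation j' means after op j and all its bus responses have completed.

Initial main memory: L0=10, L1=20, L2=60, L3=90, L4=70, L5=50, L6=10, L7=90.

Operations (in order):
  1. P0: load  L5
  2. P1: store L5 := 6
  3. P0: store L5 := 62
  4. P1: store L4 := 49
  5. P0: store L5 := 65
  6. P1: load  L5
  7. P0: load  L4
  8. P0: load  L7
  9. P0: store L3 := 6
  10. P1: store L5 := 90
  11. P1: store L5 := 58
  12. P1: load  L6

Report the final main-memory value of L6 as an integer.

memory[L6] = 10

[1] P0: load  L5 | P0:E(50), P1:I | bus: BusRd
[2] P1: store L5 := 6 | P0:I, P1:M(6) | bus: BusRdX
[3] P0: store L5 := 62 | P0:M(62), P1:I | bus: BusRdX,Flush
[4] P1: store L4 := 49 | P0:I, P1:M(49) | bus: BusRdX
[5] P0: store L5 := 65 | P0:M(65), P1:I | bus: none
[6] P1: load  L5 | P0:O(65), P1:S(65) | bus: BusRd
[7] P0: load  L4 | P0:S(49), P1:O(49) | bus: BusRd
[8] P0: load  L7 | P0:E(90), P1:I | bus: BusRd
[9] P0: store L3 := 6 | P0:M(6), P1:I | bus: BusRdX
[10] P1: store L5 := 90 | P0:I, P1:M(90) | bus: BusUpgr,Flush
[11] P1: store L5 := 58 | P0:I, P1:M(58) | bus: none
[12] P1: load  L6 | P0:I, P1:E(10) | bus: BusRd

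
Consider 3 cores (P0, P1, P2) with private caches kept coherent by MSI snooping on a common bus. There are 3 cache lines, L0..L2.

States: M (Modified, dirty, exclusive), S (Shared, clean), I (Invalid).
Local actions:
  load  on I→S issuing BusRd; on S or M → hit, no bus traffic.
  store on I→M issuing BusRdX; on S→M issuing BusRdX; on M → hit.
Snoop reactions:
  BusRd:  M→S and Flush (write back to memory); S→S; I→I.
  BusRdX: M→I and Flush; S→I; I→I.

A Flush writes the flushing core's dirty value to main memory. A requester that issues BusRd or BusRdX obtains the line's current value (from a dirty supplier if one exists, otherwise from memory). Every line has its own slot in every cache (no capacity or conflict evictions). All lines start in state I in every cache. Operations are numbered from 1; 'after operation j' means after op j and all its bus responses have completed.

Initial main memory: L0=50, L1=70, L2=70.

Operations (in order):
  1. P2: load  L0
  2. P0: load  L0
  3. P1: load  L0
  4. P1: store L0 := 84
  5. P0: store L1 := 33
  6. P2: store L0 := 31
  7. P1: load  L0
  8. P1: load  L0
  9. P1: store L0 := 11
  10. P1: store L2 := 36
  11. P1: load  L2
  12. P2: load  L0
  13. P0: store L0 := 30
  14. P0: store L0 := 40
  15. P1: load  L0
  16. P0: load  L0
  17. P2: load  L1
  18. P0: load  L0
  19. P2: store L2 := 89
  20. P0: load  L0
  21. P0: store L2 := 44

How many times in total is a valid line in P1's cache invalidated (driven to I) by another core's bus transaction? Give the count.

1. P2: load  L0  bus=[BusRd]  L0: P0=I P1=I P2=S  mem[L0]=50
2. P0: load  L0  bus=[BusRd]  L0: P0=S P1=I P2=S  mem[L0]=50
3. P1: load  L0  bus=[BusRd]  L0: P0=S P1=S P2=S  mem[L0]=50
4. P1: store L0 := 84  bus=[BusRdX]  L0: P0=I P1=M P2=I  mem[L0]=50
5. P0: store L1 := 33  bus=[BusRdX]  L1: P0=M P1=I P2=I  mem[L1]=70
6. P2: store L0 := 31  bus=[BusRdX,Flush]  L0: P0=I P1=I P2=M  mem[L0]=84
7. P1: load  L0  bus=[BusRd,Flush]  L0: P0=I P1=S P2=S  mem[L0]=31
8. P1: load  L0  bus=[-]  L0: P0=I P1=S P2=S  mem[L0]=31
9. P1: store L0 := 11  bus=[BusRdX]  L0: P0=I P1=M P2=I  mem[L0]=31
10. P1: store L2 := 36  bus=[BusRdX]  L2: P0=I P1=M P2=I  mem[L2]=70
11. P1: load  L2  bus=[-]  L2: P0=I P1=M P2=I  mem[L2]=70
12. P2: load  L0  bus=[BusRd,Flush]  L0: P0=I P1=S P2=S  mem[L0]=11
13. P0: store L0 := 30  bus=[BusRdX]  L0: P0=M P1=I P2=I  mem[L0]=11
14. P0: store L0 := 40  bus=[-]  L0: P0=M P1=I P2=I  mem[L0]=11
15. P1: load  L0  bus=[BusRd,Flush]  L0: P0=S P1=S P2=I  mem[L0]=40
16. P0: load  L0  bus=[-]  L0: P0=S P1=S P2=I  mem[L0]=40
17. P2: load  L1  bus=[BusRd,Flush]  L1: P0=S P1=I P2=S  mem[L1]=33
18. P0: load  L0  bus=[-]  L0: P0=S P1=S P2=I  mem[L0]=40
19. P2: store L2 := 89  bus=[BusRdX,Flush]  L2: P0=I P1=I P2=M  mem[L2]=36
20. P0: load  L0  bus=[-]  L0: P0=S P1=S P2=I  mem[L0]=40
21. P0: store L2 := 44  bus=[BusRdX,Flush]  L2: P0=M P1=I P2=I  mem[L2]=89

invalidations = 3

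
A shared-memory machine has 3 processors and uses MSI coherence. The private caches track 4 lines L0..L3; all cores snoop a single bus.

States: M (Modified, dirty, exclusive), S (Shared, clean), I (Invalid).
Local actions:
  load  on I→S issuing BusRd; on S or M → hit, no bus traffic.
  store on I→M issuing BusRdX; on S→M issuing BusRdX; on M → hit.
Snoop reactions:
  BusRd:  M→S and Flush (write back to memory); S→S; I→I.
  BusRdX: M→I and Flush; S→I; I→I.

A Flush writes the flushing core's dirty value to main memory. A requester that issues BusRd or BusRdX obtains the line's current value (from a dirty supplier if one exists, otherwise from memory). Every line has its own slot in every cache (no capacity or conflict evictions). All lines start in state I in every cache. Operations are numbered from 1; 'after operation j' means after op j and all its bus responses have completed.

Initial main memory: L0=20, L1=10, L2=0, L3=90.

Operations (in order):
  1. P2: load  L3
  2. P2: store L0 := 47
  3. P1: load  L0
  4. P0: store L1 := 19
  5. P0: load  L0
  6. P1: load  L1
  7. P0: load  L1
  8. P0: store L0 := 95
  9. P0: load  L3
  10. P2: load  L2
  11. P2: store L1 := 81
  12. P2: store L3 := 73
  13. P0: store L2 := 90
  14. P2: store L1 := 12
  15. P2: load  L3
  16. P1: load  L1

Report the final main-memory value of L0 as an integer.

memory[L0] = 47

1. P2: load  L3  bus=[BusRd]  L3: P0=I P1=I P2=S  mem[L3]=90
2. P2: store L0 := 47  bus=[BusRdX]  L0: P0=I P1=I P2=M  mem[L0]=20
3. P1: load  L0  bus=[BusRd,Flush]  L0: P0=I P1=S P2=S  mem[L0]=47
4. P0: store L1 := 19  bus=[BusRdX]  L1: P0=M P1=I P2=I  mem[L1]=10
5. P0: load  L0  bus=[BusRd]  L0: P0=S P1=S P2=S  mem[L0]=47
6. P1: load  L1  bus=[BusRd,Flush]  L1: P0=S P1=S P2=I  mem[L1]=19
7. P0: load  L1  bus=[-]  L1: P0=S P1=S P2=I  mem[L1]=19
8. P0: store L0 := 95  bus=[BusRdX]  L0: P0=M P1=I P2=I  mem[L0]=47
9. P0: load  L3  bus=[BusRd]  L3: P0=S P1=I P2=S  mem[L3]=90
10. P2: load  L2  bus=[BusRd]  L2: P0=I P1=I P2=S  mem[L2]=0
11. P2: store L1 := 81  bus=[BusRdX]  L1: P0=I P1=I P2=M  mem[L1]=19
12. P2: store L3 := 73  bus=[BusRdX]  L3: P0=I P1=I P2=M  mem[L3]=90
13. P0: store L2 := 90  bus=[BusRdX]  L2: P0=M P1=I P2=I  mem[L2]=0
14. P2: store L1 := 12  bus=[-]  L1: P0=I P1=I P2=M  mem[L1]=19
15. P2: load  L3  bus=[-]  L3: P0=I P1=I P2=M  mem[L3]=90
16. P1: load  L1  bus=[BusRd,Flush]  L1: P0=I P1=S P2=S  mem[L1]=12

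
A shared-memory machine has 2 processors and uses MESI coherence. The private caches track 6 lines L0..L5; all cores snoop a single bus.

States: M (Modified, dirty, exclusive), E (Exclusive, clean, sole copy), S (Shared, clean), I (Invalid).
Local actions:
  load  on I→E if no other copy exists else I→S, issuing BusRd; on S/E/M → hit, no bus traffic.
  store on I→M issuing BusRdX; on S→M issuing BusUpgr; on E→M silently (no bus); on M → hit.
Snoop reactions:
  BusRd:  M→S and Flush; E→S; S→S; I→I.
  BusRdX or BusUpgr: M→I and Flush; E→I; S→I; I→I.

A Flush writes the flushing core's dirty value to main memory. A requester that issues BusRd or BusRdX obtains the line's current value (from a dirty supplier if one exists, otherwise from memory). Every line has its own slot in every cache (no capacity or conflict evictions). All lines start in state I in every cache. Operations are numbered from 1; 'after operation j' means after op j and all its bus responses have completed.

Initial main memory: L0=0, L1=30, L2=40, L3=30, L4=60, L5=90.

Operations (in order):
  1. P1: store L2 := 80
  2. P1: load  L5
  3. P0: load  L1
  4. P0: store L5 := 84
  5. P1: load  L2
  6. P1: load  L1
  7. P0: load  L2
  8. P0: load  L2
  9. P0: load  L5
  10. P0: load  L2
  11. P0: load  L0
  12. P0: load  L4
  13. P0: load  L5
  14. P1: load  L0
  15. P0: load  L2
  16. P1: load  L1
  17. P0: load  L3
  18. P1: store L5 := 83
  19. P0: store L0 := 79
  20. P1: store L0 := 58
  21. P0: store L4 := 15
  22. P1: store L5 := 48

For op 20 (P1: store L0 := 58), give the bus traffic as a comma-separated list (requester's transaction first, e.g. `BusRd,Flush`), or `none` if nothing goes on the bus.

bus = BusRdX,Flush

[1] P1: store L2 := 80 | P0:I, P1:M(80) | bus: BusRdX
[2] P1: load  L5 | P0:I, P1:E(90) | bus: BusRd
[3] P0: load  L1 | P0:E(30), P1:I | bus: BusRd
[4] P0: store L5 := 84 | P0:M(84), P1:I | bus: BusRdX
[5] P1: load  L2 | P0:I, P1:M(80) | bus: none
[6] P1: load  L1 | P0:S(30), P1:S(30) | bus: BusRd
[7] P0: load  L2 | P0:S(80), P1:S(80) | bus: BusRd,Flush
[8] P0: load  L2 | P0:S(80), P1:S(80) | bus: none
[9] P0: load  L5 | P0:M(84), P1:I | bus: none
[10] P0: load  L2 | P0:S(80), P1:S(80) | bus: none
[11] P0: load  L0 | P0:E(0), P1:I | bus: BusRd
[12] P0: load  L4 | P0:E(60), P1:I | bus: BusRd
[13] P0: load  L5 | P0:M(84), P1:I | bus: none
[14] P1: load  L0 | P0:S(0), P1:S(0) | bus: BusRd
[15] P0: load  L2 | P0:S(80), P1:S(80) | bus: none
[16] P1: load  L1 | P0:S(30), P1:S(30) | bus: none
[17] P0: load  L3 | P0:E(30), P1:I | bus: BusRd
[18] P1: store L5 := 83 | P0:I, P1:M(83) | bus: BusRdX,Flush
[19] P0: store L0 := 79 | P0:M(79), P1:I | bus: BusUpgr
[20] P1: store L0 := 58 | P0:I, P1:M(58) | bus: BusRdX,Flush
[21] P0: store L4 := 15 | P0:M(15), P1:I | bus: none
[22] P1: store L5 := 48 | P0:I, P1:M(48) | bus: none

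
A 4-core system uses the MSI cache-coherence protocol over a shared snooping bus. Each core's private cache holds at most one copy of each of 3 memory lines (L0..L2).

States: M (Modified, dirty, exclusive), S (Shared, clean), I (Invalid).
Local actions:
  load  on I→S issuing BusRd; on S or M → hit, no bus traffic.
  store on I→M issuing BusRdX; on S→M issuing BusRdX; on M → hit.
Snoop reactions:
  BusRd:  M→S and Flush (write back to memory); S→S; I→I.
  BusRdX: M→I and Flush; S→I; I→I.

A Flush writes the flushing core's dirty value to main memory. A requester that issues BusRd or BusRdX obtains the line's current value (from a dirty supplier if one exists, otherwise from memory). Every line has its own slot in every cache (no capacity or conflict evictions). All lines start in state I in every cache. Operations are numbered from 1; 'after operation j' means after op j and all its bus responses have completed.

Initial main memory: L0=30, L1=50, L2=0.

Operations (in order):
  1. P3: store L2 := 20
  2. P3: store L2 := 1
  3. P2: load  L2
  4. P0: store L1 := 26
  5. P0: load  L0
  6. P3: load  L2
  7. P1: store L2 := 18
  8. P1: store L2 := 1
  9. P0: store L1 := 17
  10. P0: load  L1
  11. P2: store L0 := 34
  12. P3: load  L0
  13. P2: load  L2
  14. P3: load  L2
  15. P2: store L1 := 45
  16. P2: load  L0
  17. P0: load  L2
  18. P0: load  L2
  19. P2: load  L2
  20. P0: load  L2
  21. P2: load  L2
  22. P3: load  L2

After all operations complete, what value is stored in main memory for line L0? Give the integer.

memory[L0] = 34

  op1 P3: store L2 := 20 → I/I/I/M on L2; bus BusRdX; mem=0
  op2 P3: store L2 := 1 → I/I/I/M on L2; bus (none); mem=0
  op3 P2: load  L2 → I/I/S/S on L2; bus BusRd Flush; mem=1
  op4 P0: store L1 := 26 → M/I/I/I on L1; bus BusRdX; mem=50
  op5 P0: load  L0 → S/I/I/I on L0; bus BusRd; mem=30
  op6 P3: load  L2 → I/I/S/S on L2; bus (none); mem=1
  op7 P1: store L2 := 18 → I/M/I/I on L2; bus BusRdX; mem=1
  op8 P1: store L2 := 1 → I/M/I/I on L2; bus (none); mem=1
  op9 P0: store L1 := 17 → M/I/I/I on L1; bus (none); mem=50
  op10 P0: load  L1 → M/I/I/I on L1; bus (none); mem=50
  op11 P2: store L0 := 34 → I/I/M/I on L0; bus BusRdX; mem=30
  op12 P3: load  L0 → I/I/S/S on L0; bus BusRd Flush; mem=34
  op13 P2: load  L2 → I/S/S/I on L2; bus BusRd Flush; mem=1
  op14 P3: load  L2 → I/S/S/S on L2; bus BusRd; mem=1
  op15 P2: store L1 := 45 → I/I/M/I on L1; bus BusRdX Flush; mem=17
  op16 P2: load  L0 → I/I/S/S on L0; bus (none); mem=34
  op17 P0: load  L2 → S/S/S/S on L2; bus BusRd; mem=1
  op18 P0: load  L2 → S/S/S/S on L2; bus (none); mem=1
  op19 P2: load  L2 → S/S/S/S on L2; bus (none); mem=1
  op20 P0: load  L2 → S/S/S/S on L2; bus (none); mem=1
  op21 P2: load  L2 → S/S/S/S on L2; bus (none); mem=1
  op22 P3: load  L2 → S/S/S/S on L2; bus (none); mem=1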